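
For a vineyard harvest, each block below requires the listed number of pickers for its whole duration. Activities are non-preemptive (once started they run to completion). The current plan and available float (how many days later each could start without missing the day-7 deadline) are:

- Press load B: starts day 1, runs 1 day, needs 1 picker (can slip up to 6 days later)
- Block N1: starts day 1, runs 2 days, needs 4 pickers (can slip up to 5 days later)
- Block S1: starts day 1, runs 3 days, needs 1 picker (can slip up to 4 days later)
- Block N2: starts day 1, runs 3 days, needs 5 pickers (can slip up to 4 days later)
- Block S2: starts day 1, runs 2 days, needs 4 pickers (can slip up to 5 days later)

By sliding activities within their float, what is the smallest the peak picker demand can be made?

5

Early-start (Press load B@1, Block N1@1, Block S1@1, Block N2@1, Block S2@1) gives peak 15: d1:15  d2:14  d3:6  d4:0  d5:0  d6:0  d7:0.
Shift Block S1→2, Block N2→5, Block S2→3.
Schedule Press load B@1, Block N1@1, Block S1@2, Block N2@5, Block S2@3: d1:5  d2:5  d3:5  d4:5  d5:5  d6:5  d7:5 — peak 5.
Total picker-days = 35 over 7 days ⇒ peak ≥ ⌈35/7⌉ = 5, so 5 is optimal.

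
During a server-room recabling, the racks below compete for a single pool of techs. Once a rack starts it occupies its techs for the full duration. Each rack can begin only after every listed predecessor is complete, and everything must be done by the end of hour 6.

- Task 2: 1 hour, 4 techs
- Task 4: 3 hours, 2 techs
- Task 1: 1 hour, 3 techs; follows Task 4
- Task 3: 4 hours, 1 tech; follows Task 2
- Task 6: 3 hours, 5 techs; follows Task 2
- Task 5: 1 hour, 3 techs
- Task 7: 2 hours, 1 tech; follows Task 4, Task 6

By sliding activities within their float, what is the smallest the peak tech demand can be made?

Early-start (Task 2@1, Task 4@1, Task 1@4, Task 3@2, Task 6@2, Task 5@1, Task 7@5) gives peak 9: h1:9  h2:8  h3:8  h4:9  h5:2  h6:1.
Shift Task 1→5, Task 5→5.
Schedule Task 2@1, Task 4@1, Task 1@5, Task 3@2, Task 6@2, Task 5@5, Task 7@5: h1:6  h2:8  h3:8  h4:6  h5:8  h6:1 — peak 8.

8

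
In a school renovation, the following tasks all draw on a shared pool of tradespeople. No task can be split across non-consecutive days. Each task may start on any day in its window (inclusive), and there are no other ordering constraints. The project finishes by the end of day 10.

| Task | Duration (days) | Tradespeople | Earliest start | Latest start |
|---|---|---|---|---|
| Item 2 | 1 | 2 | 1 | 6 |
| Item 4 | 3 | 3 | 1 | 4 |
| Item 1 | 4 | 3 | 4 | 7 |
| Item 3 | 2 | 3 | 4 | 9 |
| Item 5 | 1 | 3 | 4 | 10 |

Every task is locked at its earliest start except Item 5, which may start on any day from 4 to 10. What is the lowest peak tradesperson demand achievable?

Item 5@4: d1:5  d2:3  d3:3  d4:9  d5:6  d6:3  d7:3  d8:0  d9:0  d10:0 → peak 9
Item 5@5: d1:5  d2:3  d3:3  d4:6  d5:9  d6:3  d7:3  d8:0  d9:0  d10:0 → peak 9
Item 5@6: d1:5  d2:3  d3:3  d4:6  d5:6  d6:6  d7:3  d8:0  d9:0  d10:0 → peak 6
Item 5@7: d1:5  d2:3  d3:3  d4:6  d5:6  d6:3  d7:6  d8:0  d9:0  d10:0 → peak 6
Item 5@8: d1:5  d2:3  d3:3  d4:6  d5:6  d6:3  d7:3  d8:3  d9:0  d10:0 → peak 6
Item 5@9: d1:5  d2:3  d3:3  d4:6  d5:6  d6:3  d7:3  d8:0  d9:3  d10:0 → peak 6
Item 5@10: d1:5  d2:3  d3:3  d4:6  d5:6  d6:3  d7:3  d8:0  d9:0  d10:3 → peak 6
Best is Item 5@6, peak 6.

6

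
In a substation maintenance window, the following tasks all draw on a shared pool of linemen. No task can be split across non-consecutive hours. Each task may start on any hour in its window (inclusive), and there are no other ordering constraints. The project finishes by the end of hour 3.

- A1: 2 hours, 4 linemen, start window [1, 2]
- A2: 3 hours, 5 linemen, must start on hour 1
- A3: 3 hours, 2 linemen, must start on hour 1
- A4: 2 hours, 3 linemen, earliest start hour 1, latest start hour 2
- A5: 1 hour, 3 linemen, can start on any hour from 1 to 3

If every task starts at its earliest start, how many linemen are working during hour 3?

7

At early start, hour 3 has: A2, A3.
Demand: 5 + 2 = 7.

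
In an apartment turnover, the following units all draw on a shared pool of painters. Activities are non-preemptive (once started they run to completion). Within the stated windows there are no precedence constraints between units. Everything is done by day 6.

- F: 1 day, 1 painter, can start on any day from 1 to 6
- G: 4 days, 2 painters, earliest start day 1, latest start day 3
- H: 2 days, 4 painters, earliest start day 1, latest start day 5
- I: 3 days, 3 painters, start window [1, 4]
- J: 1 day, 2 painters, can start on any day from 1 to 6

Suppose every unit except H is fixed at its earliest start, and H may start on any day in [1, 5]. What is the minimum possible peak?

H@1: d1:12  d2:9  d3:5  d4:2  d5:0  d6:0 → peak 12
H@2: d1:8  d2:9  d3:9  d4:2  d5:0  d6:0 → peak 9
H@3: d1:8  d2:5  d3:9  d4:6  d5:0  d6:0 → peak 9
H@4: d1:8  d2:5  d3:5  d4:6  d5:4  d6:0 → peak 8
H@5: d1:8  d2:5  d3:5  d4:2  d5:4  d6:4 → peak 8
Best is H@4, peak 8.

8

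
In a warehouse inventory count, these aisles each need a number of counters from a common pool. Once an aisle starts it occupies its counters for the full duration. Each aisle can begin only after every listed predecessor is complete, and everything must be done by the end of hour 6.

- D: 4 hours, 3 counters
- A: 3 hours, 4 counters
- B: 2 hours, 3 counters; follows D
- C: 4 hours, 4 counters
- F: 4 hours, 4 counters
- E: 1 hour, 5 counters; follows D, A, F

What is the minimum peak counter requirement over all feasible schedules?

Schedule D@1, A@1, B@5, C@1, F@1, E@5: h1:15  h2:15  h3:15  h4:11  h5:8  h6:3 — peak 15.
No arrangement of the 24 feasible schedules does better.

15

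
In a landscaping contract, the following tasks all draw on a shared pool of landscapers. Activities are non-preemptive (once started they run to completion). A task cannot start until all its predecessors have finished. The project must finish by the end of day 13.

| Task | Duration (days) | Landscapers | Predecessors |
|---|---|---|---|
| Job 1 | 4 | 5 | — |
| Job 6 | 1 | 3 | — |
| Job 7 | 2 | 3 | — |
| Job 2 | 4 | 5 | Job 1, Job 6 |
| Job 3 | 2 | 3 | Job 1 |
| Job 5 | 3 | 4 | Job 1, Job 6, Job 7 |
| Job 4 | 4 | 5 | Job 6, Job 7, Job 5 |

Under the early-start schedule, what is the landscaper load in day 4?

5

At early start, day 4 has: Job 1.
Demand: 5 = 5.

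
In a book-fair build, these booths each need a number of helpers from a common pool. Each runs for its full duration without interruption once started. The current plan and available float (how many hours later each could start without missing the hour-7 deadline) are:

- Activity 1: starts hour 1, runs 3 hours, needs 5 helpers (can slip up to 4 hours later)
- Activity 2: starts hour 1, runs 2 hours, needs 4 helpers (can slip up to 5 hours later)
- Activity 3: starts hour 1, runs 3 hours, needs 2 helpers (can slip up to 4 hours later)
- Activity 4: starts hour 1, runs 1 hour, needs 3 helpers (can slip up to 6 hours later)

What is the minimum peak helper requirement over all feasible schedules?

6

Early-start (Activity 1@1, Activity 2@1, Activity 3@1, Activity 4@1) gives peak 14: h1:14  h2:11  h3:7  h4:0  h5:0  h6:0  h7:0.
Shift Activity 2→4, Activity 3→4, Activity 4→6.
Schedule Activity 1@1, Activity 2@4, Activity 3@4, Activity 4@6: h1:5  h2:5  h3:5  h4:6  h5:6  h6:5  h7:0 — peak 6.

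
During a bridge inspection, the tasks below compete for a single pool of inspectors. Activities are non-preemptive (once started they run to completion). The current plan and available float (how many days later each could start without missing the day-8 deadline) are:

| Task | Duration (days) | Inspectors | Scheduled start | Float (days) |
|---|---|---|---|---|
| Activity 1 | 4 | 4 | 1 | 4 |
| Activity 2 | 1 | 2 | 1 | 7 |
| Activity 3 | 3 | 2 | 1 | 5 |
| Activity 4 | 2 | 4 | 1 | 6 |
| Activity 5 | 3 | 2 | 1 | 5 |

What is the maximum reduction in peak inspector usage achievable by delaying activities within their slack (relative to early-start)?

8

Early-start peak: d1:14  d2:12  d3:8  d4:4  d5:0  d6:0  d7:0  d8:0 ⇒ 14.
Leveled (Activity 1@1, Activity 2@1, Activity 3@2, Activity 4@5, Activity 5@5): d1:6  d2:6  d3:6  d4:6  d5:6  d6:6  d7:2  d8:0 ⇒ 6.
Reduction 14 − 6 = 8.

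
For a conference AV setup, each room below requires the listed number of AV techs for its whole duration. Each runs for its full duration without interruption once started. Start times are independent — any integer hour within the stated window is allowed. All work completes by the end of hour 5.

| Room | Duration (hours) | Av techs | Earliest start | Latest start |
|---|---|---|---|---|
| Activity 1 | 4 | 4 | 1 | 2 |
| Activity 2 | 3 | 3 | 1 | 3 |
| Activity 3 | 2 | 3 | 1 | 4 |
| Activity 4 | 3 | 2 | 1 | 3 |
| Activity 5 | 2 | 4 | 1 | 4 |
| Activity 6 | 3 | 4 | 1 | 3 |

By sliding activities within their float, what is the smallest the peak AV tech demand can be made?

13

Early-start (Activity 1@1, Activity 2@1, Activity 3@1, Activity 4@1, Activity 5@1, Activity 6@1) gives peak 20: h1:20  h2:20  h3:13  h4:4  h5:0.
Shift Activity 5→4, Activity 6→3.
Schedule Activity 1@1, Activity 2@1, Activity 3@1, Activity 4@1, Activity 5@4, Activity 6@3: h1:12  h2:12  h3:13  h4:12  h5:8 — peak 13.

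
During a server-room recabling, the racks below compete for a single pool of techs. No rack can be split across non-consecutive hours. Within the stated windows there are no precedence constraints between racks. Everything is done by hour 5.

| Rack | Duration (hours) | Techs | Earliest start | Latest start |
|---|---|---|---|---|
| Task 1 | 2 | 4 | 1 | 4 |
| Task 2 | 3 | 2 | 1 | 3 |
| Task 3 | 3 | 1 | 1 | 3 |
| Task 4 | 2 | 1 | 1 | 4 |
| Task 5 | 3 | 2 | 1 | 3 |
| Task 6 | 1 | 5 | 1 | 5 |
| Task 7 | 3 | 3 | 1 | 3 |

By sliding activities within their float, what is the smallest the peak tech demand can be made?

9

Early-start (Task 1@1, Task 2@1, Task 3@1, Task 4@1, Task 5@1, Task 6@1, Task 7@1) gives peak 18: h1:18  h2:13  h3:8  h4:0  h5:0.
Shift Task 4→3, Task 6→4, Task 7→3.
Schedule Task 1@1, Task 2@1, Task 3@1, Task 4@3, Task 5@1, Task 6@4, Task 7@3: h1:9  h2:9  h3:9  h4:9  h5:3 — peak 9.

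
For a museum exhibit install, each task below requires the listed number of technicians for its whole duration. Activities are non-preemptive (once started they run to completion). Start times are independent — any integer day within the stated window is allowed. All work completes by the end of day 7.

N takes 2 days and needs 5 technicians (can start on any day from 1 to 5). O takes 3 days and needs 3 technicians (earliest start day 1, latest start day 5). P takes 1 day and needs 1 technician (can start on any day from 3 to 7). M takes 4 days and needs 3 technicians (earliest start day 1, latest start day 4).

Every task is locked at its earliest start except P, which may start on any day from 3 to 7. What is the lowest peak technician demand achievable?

P@3: d1:11  d2:11  d3:7  d4:3  d5:0  d6:0  d7:0 → peak 11
P@4: d1:11  d2:11  d3:6  d4:4  d5:0  d6:0  d7:0 → peak 11
P@5: d1:11  d2:11  d3:6  d4:3  d5:1  d6:0  d7:0 → peak 11
P@6: d1:11  d2:11  d3:6  d4:3  d5:0  d6:1  d7:0 → peak 11
P@7: d1:11  d2:11  d3:6  d4:3  d5:0  d6:0  d7:1 → peak 11
Best is P@3, peak 11.

11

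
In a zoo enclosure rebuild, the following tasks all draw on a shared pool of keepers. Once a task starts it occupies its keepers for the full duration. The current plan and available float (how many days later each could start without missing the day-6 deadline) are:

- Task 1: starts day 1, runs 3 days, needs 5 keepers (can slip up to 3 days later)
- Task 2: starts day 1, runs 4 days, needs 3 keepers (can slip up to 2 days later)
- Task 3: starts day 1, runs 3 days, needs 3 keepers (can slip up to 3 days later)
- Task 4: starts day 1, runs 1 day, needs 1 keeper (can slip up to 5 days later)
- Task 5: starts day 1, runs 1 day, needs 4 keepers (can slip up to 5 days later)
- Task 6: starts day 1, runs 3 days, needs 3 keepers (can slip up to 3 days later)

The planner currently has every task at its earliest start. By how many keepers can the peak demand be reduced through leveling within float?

Early-start peak: d1:19  d2:14  d3:14  d4:3  d5:0  d6:0 ⇒ 19.
Leveled (Task 1@1, Task 2@2, Task 3@4, Task 4@2, Task 5@1, Task 6@4): d1:9  d2:9  d3:8  d4:9  d5:9  d6:6 ⇒ 9.
Reduction 19 − 9 = 10.

10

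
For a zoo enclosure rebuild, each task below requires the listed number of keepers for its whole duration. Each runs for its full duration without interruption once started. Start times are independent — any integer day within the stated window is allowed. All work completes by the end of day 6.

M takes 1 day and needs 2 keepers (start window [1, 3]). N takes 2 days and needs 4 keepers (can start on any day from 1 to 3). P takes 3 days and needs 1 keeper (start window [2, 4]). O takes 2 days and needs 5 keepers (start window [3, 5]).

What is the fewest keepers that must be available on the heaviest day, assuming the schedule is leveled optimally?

Early-start (M@1, N@1, P@2, O@3) gives peak 6: d1:6  d2:5  d3:6  d4:6  d5:0  d6:0.
Shift N→2, O→5.
Schedule M@1, N@2, P@2, O@5: d1:2  d2:5  d3:5  d4:1  d5:5  d6:5 — peak 5.

5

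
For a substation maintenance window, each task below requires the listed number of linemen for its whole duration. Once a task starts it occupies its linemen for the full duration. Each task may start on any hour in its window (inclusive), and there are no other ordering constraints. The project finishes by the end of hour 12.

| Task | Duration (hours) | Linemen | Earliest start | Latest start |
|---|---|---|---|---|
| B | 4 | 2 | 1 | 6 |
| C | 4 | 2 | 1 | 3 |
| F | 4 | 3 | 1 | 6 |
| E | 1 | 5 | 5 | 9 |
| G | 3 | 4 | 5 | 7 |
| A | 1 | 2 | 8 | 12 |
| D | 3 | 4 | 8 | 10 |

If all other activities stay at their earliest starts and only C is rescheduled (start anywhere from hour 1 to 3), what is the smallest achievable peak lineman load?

C@1: h1:7  h2:7  h3:7  h4:7  h5:9  h6:4  h7:4  h8:6  h9:4  h10:4  h11:0  h12:0 → peak 9
C@2: h1:5  h2:7  h3:7  h4:7  h5:11  h6:4  h7:4  h8:6  h9:4  h10:4  h11:0  h12:0 → peak 11
C@3: h1:5  h2:5  h3:7  h4:7  h5:11  h6:6  h7:4  h8:6  h9:4  h10:4  h11:0  h12:0 → peak 11
Best is C@1, peak 9.

9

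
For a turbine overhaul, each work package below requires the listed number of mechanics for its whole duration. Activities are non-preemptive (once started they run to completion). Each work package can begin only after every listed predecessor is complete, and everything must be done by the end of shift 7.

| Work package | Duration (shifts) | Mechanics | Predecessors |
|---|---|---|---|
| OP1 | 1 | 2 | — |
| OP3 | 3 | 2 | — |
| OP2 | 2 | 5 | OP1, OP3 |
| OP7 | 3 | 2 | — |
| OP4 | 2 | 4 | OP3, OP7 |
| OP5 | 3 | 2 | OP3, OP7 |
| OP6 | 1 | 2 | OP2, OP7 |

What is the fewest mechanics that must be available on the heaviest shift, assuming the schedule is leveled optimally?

7

Early-start (OP1@1, OP3@1, OP2@4, OP7@1, OP4@4, OP5@4, OP6@6) gives peak 11: s1:6  s2:4  s3:4  s4:11  s5:11  s6:4  s7:0.
Shift OP4→6, OP6→7.
Schedule OP1@1, OP3@1, OP2@4, OP7@1, OP4@6, OP5@4, OP6@7: s1:6  s2:4  s3:4  s4:7  s5:7  s6:6  s7:6 — peak 7.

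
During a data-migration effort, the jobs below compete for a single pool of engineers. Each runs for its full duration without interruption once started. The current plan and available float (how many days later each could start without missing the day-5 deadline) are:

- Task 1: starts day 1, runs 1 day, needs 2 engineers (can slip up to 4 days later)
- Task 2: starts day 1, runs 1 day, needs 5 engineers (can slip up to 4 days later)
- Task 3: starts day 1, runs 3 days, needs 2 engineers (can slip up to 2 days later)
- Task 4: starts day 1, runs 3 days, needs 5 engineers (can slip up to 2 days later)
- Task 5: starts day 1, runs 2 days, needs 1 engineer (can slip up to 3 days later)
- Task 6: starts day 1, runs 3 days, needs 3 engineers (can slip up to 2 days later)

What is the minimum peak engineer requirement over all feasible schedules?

Early-start (Task 1@1, Task 2@1, Task 3@1, Task 4@1, Task 5@1, Task 6@1) gives peak 18: d1:18  d2:11  d3:10  d4:0  d5:0.
Shift Task 4→2, Task 6→3.
Schedule Task 1@1, Task 2@1, Task 3@1, Task 4@2, Task 5@1, Task 6@3: d1:10  d2:8  d3:10  d4:8  d5:3 — peak 10.

10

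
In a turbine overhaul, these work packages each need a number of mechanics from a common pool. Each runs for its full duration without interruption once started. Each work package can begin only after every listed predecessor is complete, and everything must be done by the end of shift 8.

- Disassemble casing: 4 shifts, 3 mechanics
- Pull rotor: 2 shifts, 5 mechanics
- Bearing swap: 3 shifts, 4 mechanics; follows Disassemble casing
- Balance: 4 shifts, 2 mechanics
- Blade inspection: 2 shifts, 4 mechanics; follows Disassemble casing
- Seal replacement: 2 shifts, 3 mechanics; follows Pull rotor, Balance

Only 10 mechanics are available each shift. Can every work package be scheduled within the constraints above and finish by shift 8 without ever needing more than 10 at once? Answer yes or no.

yes

Schedule Disassemble casing@1, Pull rotor@1, Bearing swap@5, Balance@1, Blade inspection@5, Seal replacement@7: s1:10  s2:10  s3:5  s4:5  s5:8  s6:8  s7:7  s8:3 — peak 10 ≤ 10.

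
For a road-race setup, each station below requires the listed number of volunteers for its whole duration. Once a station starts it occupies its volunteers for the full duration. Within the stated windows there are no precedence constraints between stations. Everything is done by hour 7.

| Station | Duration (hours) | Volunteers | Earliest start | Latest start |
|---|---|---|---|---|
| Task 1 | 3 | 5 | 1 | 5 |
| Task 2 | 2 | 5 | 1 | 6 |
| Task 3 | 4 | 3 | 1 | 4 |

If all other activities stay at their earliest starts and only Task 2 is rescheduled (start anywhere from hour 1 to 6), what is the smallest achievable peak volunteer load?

8

Task 2@1: h1:13  h2:13  h3:8  h4:3  h5:0  h6:0  h7:0 → peak 13
Task 2@2: h1:8  h2:13  h3:13  h4:3  h5:0  h6:0  h7:0 → peak 13
Task 2@3: h1:8  h2:8  h3:13  h4:8  h5:0  h6:0  h7:0 → peak 13
Task 2@4: h1:8  h2:8  h3:8  h4:8  h5:5  h6:0  h7:0 → peak 8
Task 2@5: h1:8  h2:8  h3:8  h4:3  h5:5  h6:5  h7:0 → peak 8
Task 2@6: h1:8  h2:8  h3:8  h4:3  h5:0  h6:5  h7:5 → peak 8
Best is Task 2@4, peak 8.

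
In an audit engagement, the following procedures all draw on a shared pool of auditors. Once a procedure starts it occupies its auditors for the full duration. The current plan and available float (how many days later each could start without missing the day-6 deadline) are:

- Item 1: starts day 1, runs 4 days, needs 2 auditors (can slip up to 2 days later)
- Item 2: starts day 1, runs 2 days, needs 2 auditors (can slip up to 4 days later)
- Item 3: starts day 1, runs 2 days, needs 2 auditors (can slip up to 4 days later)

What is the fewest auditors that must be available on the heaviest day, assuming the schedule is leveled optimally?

Early-start (Item 1@1, Item 2@1, Item 3@1) gives peak 6: d1:6  d2:6  d3:2  d4:2  d5:0  d6:0.
Shift Item 3→3.
Schedule Item 1@1, Item 2@1, Item 3@3: d1:4  d2:4  d3:4  d4:4  d5:0  d6:0 — peak 4.

4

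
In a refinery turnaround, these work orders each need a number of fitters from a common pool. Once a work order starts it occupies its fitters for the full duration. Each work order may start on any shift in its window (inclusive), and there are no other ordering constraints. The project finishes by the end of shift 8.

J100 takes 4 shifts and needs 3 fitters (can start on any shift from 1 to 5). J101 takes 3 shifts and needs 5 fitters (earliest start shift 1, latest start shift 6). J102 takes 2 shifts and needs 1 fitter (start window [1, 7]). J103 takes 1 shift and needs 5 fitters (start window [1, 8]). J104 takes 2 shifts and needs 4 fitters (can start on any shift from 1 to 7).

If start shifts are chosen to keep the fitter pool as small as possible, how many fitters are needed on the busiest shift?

Early-start (J100@1, J101@1, J102@1, J103@1, J104@1) gives peak 18: s1:18  s2:13  s3:8  s4:3  s5:0  s6:0  s7:0  s8:0.
Shift J101→5, J103→8, J104→3.
Schedule J100@1, J101@5, J102@1, J103@8, J104@3: s1:4  s2:4  s3:7  s4:7  s5:5  s6:5  s7:5  s8:5 — peak 7.

7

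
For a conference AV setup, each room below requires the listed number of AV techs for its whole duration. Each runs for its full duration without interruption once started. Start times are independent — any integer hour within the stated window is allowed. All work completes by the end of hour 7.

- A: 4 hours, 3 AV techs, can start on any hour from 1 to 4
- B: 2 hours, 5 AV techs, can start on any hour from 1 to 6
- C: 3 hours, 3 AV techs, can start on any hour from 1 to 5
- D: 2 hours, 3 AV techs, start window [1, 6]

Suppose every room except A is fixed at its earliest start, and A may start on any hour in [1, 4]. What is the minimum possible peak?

11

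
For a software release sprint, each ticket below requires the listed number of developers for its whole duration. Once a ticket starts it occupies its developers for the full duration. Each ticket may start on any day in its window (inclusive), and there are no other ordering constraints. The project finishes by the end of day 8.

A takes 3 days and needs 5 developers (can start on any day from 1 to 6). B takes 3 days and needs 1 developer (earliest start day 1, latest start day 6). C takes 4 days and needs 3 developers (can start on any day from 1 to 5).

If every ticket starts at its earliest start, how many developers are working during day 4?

At early start, day 4 has: C.
Demand: 3 = 3.

3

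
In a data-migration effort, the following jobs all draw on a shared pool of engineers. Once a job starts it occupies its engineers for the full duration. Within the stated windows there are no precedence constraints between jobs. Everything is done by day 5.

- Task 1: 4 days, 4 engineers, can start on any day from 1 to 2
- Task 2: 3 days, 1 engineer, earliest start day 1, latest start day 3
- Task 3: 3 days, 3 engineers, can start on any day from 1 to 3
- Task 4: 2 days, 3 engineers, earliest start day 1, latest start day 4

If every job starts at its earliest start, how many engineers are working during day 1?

At early start, day 1 has: Task 1, Task 2, Task 3, Task 4.
Demand: 4 + 1 + 3 + 3 = 11.

11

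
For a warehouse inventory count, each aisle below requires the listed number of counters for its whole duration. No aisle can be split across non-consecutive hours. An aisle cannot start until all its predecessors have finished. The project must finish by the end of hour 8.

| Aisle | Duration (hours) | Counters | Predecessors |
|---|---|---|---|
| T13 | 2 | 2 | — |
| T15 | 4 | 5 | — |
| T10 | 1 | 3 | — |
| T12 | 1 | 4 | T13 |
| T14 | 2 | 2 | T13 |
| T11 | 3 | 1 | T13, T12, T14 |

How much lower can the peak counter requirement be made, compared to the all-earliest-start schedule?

5

Early-start peak: h1:10  h2:7  h3:11  h4:7  h5:1  h6:1  h7:1  h8:0 ⇒ 11.
Leveled (T13@1, T15@5, T10@1, T12@3, T14@3, T11@5): h1:5  h2:2  h3:6  h4:2  h5:6  h6:6  h7:6  h8:5 ⇒ 6.
Reduction 11 − 6 = 5.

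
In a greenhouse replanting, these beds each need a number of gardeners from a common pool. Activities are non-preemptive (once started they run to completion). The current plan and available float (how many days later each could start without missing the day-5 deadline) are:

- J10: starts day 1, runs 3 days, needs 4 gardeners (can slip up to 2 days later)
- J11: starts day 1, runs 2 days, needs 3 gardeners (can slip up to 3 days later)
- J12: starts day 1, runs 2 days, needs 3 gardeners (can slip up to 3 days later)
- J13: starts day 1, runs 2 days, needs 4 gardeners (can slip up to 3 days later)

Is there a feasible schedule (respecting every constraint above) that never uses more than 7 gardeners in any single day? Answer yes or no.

Schedule J10@1, J11@1, J12@3, J13@4: d1:7  d2:7  d3:7  d4:7  d5:4 — peak 7 ≤ 7.

yes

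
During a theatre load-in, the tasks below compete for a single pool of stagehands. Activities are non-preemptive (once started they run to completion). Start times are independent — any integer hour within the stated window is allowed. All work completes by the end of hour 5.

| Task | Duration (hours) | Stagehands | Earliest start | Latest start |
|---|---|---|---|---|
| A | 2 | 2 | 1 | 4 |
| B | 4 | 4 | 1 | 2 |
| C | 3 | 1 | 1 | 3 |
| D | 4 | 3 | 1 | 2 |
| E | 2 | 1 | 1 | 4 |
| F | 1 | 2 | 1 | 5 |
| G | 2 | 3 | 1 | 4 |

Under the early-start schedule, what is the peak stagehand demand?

16

Early-start schedule: A@1, B@1, C@1, D@1, E@1, F@1, G@1.
Load per hour: hour 1: 16, hour 2: 14, hour 3: 8, hour 4: 7, hour 5: 0.
Peak is 16.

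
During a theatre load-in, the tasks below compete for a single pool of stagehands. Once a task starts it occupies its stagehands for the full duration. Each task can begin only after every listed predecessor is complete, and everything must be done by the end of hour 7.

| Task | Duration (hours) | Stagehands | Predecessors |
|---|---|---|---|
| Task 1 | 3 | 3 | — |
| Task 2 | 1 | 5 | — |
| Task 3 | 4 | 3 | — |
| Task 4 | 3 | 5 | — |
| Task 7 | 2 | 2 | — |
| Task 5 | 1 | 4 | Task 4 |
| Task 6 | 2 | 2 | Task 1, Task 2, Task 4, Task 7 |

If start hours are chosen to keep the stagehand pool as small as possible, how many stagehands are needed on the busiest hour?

Early-start (Task 1@1, Task 2@1, Task 3@1, Task 4@1, Task 7@1, Task 5@4, Task 6@4) gives peak 18: h1:18  h2:13  h3:11  h4:9  h5:2  h6:0  h7:0.
Shift Task 3→4, Task 4→2, Task 5→5, Task 6→5.
Schedule Task 1@1, Task 2@1, Task 3@4, Task 4@2, Task 7@1, Task 5@5, Task 6@5: h1:10  h2:10  h3:8  h4:8  h5:9  h6:5  h7:3 — peak 10.

10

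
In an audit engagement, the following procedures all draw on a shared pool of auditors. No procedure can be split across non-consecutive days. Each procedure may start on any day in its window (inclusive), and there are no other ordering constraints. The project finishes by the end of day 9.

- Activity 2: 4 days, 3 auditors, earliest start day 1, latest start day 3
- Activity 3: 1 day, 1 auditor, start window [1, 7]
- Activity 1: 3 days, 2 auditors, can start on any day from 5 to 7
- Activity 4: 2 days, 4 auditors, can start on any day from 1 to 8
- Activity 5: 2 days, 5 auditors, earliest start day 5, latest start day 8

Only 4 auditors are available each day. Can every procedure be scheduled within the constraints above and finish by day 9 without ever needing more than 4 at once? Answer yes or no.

no

Total auditor-days = 37; over 9 days the average is 37/9 > 4, so some day must exceed 4.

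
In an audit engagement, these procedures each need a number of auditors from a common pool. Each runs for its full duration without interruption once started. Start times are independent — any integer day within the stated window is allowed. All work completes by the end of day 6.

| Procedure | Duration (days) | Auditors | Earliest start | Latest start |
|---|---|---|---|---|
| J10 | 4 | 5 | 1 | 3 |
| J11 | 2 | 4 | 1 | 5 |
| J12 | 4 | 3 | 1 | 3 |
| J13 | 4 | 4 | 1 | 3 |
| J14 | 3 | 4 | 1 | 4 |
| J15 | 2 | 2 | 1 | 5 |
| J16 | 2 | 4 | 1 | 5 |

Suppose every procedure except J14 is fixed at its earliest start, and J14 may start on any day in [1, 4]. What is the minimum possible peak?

22

J14@1: d1:26  d2:26  d3:16  d4:12  d5:0  d6:0 → peak 26
J14@2: d1:22  d2:26  d3:16  d4:16  d5:0  d6:0 → peak 26
J14@3: d1:22  d2:22  d3:16  d4:16  d5:4  d6:0 → peak 22
J14@4: d1:22  d2:22  d3:12  d4:16  d5:4  d6:4 → peak 22
Best is J14@3, peak 22.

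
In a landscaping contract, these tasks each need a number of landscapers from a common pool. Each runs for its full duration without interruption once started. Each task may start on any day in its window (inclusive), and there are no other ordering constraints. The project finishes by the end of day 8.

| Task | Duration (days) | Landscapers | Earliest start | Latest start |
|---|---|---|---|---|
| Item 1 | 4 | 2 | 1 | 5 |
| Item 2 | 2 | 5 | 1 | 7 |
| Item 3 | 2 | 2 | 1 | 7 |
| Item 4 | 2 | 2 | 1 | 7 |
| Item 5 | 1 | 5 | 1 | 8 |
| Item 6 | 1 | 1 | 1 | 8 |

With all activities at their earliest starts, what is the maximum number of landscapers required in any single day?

Early-start schedule: Item 1@1, Item 2@1, Item 3@1, Item 4@1, Item 5@1, Item 6@1.
Load per day: day 1: 17, day 2: 11, day 3: 2, day 4: 2, day 5: 0, day 6: 0, day 7: 0, day 8: 0.
Peak is 17.

17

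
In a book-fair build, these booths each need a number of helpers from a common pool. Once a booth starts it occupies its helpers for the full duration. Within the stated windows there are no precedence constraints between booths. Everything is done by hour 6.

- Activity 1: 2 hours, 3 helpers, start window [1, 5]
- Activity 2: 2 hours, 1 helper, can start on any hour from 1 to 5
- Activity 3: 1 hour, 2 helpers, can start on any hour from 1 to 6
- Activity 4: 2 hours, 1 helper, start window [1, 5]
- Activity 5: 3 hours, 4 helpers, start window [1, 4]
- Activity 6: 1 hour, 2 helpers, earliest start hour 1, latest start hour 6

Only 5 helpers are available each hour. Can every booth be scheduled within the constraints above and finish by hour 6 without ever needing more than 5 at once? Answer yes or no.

yes

Schedule Activity 1@1, Activity 2@1, Activity 3@3, Activity 4@1, Activity 5@4, Activity 6@3: h1:5  h2:5  h3:4  h4:4  h5:4  h6:4 — peak 5 ≤ 5.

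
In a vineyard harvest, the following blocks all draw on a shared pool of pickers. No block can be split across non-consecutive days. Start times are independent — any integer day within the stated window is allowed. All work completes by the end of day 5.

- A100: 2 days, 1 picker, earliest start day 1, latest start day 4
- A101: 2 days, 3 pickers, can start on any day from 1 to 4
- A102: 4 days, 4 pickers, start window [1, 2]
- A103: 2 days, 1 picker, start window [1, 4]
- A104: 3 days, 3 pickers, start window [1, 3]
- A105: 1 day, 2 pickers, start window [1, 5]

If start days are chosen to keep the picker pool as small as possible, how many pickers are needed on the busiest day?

Early-start (A100@1, A101@1, A102@1, A103@1, A104@1, A105@1) gives peak 14: d1:14  d2:12  d3:7  d4:4  d5:0.
Shift A103→3, A104→3, A105→5.
Schedule A100@1, A101@1, A102@1, A103@3, A104@3, A105@5: d1:8  d2:8  d3:8  d4:8  d5:5 — peak 8.
Total picker-days = 37 over 5 days ⇒ peak ≥ ⌈37/5⌉ = 8, so 8 is optimal.

8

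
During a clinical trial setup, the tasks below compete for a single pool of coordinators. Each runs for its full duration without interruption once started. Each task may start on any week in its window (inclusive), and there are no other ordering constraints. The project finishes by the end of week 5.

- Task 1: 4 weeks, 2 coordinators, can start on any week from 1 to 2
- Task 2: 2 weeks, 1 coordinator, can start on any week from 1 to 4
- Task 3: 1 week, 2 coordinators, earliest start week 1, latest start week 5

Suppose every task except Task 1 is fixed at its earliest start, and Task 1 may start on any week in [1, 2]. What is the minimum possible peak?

3

Task 1@1: w1:5  w2:3  w3:2  w4:2  w5:0 → peak 5
Task 1@2: w1:3  w2:3  w3:2  w4:2  w5:2 → peak 3
Best is Task 1@2, peak 3.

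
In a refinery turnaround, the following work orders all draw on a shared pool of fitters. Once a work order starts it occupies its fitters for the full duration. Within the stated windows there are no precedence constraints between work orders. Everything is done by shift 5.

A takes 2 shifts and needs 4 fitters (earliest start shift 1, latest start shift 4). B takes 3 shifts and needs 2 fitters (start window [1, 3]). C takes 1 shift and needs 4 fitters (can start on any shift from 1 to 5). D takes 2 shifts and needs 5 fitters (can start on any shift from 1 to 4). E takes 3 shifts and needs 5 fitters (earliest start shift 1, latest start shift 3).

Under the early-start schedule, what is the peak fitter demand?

Early-start schedule: A@1, B@1, C@1, D@1, E@1.
Load per shift: shift 1: 20, shift 2: 16, shift 3: 7, shift 4: 0, shift 5: 0.
Peak is 20.

20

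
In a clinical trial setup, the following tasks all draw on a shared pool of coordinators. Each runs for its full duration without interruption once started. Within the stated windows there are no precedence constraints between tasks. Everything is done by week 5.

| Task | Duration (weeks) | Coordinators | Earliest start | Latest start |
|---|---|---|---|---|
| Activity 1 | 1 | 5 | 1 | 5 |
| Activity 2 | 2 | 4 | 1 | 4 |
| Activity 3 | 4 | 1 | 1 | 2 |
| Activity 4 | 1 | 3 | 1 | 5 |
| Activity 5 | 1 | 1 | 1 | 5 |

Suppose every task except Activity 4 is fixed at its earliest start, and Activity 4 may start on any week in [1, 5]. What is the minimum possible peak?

Activity 4@1: w1:14  w2:5  w3:1  w4:1  w5:0 → peak 14
Activity 4@2: w1:11  w2:8  w3:1  w4:1  w5:0 → peak 11
Activity 4@3: w1:11  w2:5  w3:4  w4:1  w5:0 → peak 11
Activity 4@4: w1:11  w2:5  w3:1  w4:4  w5:0 → peak 11
Activity 4@5: w1:11  w2:5  w3:1  w4:1  w5:3 → peak 11
Best is Activity 4@2, peak 11.

11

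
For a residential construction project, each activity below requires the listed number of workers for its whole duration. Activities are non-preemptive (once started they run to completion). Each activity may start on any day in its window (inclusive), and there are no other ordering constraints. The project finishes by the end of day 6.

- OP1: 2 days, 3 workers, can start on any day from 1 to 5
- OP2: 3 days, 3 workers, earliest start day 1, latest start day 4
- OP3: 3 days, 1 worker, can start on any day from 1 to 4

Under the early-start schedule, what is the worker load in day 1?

At early start, day 1 has: OP1, OP2, OP3.
Demand: 3 + 3 + 1 = 7.

7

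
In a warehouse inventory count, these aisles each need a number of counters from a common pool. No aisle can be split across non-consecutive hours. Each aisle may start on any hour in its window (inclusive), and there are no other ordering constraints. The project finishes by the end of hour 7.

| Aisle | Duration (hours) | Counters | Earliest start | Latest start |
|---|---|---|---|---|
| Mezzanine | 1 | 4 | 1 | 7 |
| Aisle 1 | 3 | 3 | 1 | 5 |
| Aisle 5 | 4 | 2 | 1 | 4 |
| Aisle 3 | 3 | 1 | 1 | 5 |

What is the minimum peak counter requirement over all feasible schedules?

Early-start (Mezzanine@1, Aisle 1@1, Aisle 5@1, Aisle 3@1) gives peak 10: h1:10  h2:6  h3:6  h4:2  h5:0  h6:0  h7:0.
Shift Aisle 1→2, Aisle 5→2, Aisle 3→5.
Schedule Mezzanine@1, Aisle 1@2, Aisle 5@2, Aisle 3@5: h1:4  h2:5  h3:5  h4:5  h5:3  h6:1  h7:1 — peak 5.

5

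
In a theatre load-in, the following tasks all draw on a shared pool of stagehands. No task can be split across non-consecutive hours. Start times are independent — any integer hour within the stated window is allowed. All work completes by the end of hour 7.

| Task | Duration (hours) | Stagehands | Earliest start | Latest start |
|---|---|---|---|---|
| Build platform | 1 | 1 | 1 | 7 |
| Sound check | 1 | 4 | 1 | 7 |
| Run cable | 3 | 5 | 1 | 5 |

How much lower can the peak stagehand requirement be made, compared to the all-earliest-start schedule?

Early-start peak: h1:10  h2:5  h3:5  h4:0  h5:0  h6:0  h7:0 ⇒ 10.
Leveled (Build platform@1, Sound check@1, Run cable@2): h1:5  h2:5  h3:5  h4:5  h5:0  h6:0  h7:0 ⇒ 5.
Reduction 10 − 5 = 5.

5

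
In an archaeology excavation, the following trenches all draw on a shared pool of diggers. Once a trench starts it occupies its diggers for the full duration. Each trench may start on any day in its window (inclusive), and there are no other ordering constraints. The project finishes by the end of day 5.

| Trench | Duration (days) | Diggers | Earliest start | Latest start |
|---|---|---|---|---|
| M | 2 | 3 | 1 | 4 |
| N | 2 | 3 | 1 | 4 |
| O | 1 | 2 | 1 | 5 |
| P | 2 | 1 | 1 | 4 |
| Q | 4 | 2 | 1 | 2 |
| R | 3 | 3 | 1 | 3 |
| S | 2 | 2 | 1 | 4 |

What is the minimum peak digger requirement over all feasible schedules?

8

Early-start (M@1, N@1, O@1, P@1, Q@1, R@1, S@1) gives peak 16: d1:16  d2:14  d3:5  d4:2  d5:0.
Shift P→3, Q→2, R→3, S→3.
Schedule M@1, N@1, O@1, P@3, Q@2, R@3, S@3: d1:8  d2:8  d3:8  d4:8  d5:5 — peak 8.
Total digger-days = 37 over 5 days ⇒ peak ≥ ⌈37/5⌉ = 8, so 8 is optimal.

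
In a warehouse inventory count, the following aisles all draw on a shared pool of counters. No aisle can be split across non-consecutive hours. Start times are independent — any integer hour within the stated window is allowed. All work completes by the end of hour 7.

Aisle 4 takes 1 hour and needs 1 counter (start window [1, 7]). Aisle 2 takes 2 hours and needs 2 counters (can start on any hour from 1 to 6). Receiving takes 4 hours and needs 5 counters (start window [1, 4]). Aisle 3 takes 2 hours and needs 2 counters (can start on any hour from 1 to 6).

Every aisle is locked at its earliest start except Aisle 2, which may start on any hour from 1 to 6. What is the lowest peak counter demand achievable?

Aisle 2@1: h1:10  h2:9  h3:5  h4:5  h5:0  h6:0  h7:0 → peak 10
Aisle 2@2: h1:8  h2:9  h3:7  h4:5  h5:0  h6:0  h7:0 → peak 9
Aisle 2@3: h1:8  h2:7  h3:7  h4:7  h5:0  h6:0  h7:0 → peak 8
Aisle 2@4: h1:8  h2:7  h3:5  h4:7  h5:2  h6:0  h7:0 → peak 8
Aisle 2@5: h1:8  h2:7  h3:5  h4:5  h5:2  h6:2  h7:0 → peak 8
Aisle 2@6: h1:8  h2:7  h3:5  h4:5  h5:0  h6:2  h7:2 → peak 8
Best is Aisle 2@3, peak 8.

8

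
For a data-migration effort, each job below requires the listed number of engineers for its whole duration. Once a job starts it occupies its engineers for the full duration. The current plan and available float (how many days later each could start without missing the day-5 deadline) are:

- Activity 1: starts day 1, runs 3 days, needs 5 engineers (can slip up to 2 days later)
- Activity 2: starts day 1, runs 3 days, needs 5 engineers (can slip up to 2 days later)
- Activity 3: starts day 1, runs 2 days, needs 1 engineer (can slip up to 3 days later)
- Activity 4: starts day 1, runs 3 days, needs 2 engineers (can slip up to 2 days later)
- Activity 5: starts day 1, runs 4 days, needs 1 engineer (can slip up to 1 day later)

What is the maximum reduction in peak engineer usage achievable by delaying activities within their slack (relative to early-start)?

1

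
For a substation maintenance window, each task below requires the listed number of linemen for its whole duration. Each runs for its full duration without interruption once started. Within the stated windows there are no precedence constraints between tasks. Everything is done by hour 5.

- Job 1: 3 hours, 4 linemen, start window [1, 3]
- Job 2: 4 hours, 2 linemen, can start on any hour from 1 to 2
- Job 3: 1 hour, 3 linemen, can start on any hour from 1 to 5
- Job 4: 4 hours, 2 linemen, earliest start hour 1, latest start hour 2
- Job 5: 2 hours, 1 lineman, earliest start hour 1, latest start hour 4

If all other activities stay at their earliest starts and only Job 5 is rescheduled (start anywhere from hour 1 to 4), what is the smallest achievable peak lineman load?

Job 5@1: h1:12  h2:9  h3:8  h4:4  h5:0 → peak 12
Job 5@2: h1:11  h2:9  h3:9  h4:4  h5:0 → peak 11
Job 5@3: h1:11  h2:8  h3:9  h4:5  h5:0 → peak 11
Job 5@4: h1:11  h2:8  h3:8  h4:5  h5:1 → peak 11
Best is Job 5@2, peak 11.

11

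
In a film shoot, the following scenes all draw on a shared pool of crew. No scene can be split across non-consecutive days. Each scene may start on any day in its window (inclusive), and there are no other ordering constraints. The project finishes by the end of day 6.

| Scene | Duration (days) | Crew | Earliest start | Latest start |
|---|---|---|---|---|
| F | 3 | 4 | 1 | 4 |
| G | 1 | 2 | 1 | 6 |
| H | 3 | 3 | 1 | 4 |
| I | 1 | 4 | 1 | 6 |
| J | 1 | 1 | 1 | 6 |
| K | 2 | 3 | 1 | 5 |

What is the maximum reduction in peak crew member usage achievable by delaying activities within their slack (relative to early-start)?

Early-start peak: d1:17  d2:10  d3:7  d4:0  d5:0  d6:0 ⇒ 17.
Leveled (F@1, G@1, H@2, I@4, J@1, K@5): d1:7  d2:7  d3:7  d4:7  d5:3  d6:3 ⇒ 7.
Reduction 17 − 7 = 10.

10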